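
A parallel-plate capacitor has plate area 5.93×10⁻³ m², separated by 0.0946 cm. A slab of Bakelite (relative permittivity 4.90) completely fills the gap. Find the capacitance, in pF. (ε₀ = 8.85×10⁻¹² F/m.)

C ≈ 272 pF

C = κε₀A/d = 4.90 × 8.85×10⁻¹² × 5.93×10⁻³ / 9.46×10⁻⁴ = 2.72×10⁻¹⁰ F.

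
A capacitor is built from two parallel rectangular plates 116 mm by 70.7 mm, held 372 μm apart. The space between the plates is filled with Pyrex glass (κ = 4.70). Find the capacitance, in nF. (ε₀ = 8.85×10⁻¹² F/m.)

A = 116 × 70.7 mm² = 8.20×10⁻³ m².
C = κε₀A/d = 4.70 × 8.85×10⁻¹² × 8.20×10⁻³ / 3.72×10⁻⁴ = 9.17×10⁻¹⁰ F.

C ≈ 0.917 nF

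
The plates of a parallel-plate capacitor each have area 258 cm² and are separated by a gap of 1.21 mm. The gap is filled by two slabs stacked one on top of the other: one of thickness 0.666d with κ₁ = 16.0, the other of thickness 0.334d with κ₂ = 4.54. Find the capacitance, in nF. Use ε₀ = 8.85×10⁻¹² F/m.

A = 258 cm² = 2.58×10⁻² m².
Stacked slabs ⇒ two capacitors in series, each with the full plate area.
C₁ = κ₁ε₀A/d₁ = 16.0 × 8.85×10⁻¹² × 2.58×10⁻² / 8.06×10⁻⁴ = 4.53×10⁻⁹ F.
C₂ = κ₂ε₀A/d₂ = 4.54 × 8.85×10⁻¹² × 2.58×10⁻² / 4.04×10⁻⁴ = 2.56×10⁻⁹ F.
C = (1/C₁ + 1/C₂)⁻¹ = 1.64×10⁻⁹ F.

C ≈ 1.64 nF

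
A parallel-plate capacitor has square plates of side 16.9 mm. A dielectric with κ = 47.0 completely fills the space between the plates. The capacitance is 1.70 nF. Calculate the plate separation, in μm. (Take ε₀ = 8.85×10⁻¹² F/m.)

A = (16.9 mm)² = 2.86×10⁻⁴ m².
d = κε₀A/C = 47.0 × 8.85×10⁻¹² × 2.86×10⁻⁴ / 1.70×10⁻⁹ = 6.99×10⁻⁵ m.

d ≈ 69.9 μm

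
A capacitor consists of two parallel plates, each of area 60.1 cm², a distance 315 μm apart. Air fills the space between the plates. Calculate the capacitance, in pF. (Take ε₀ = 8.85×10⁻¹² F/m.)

A = 60.1 cm² = 6.01×10⁻³ m².
C = ε₀A/d = 8.85×10⁻¹² × 6.01×10⁻³ / 3.15×10⁻⁴ = 1.69×10⁻¹⁰ F.

169 pF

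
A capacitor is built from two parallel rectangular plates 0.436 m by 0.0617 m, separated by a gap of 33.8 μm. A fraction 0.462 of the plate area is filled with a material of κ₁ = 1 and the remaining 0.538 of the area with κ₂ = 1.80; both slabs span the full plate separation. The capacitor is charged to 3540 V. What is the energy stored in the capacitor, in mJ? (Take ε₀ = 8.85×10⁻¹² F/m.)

A = 0.436 × 0.0617 m² = 2.69×10⁻² m².
Side-by-side slabs ⇒ two capacitors in parallel, each spanning the full gap.
C₁ = κ₁ε₀A₁/d = 1.00 × 8.85×10⁻¹² × 1.24×10⁻² / 3.38×10⁻⁵ = 3.25×10⁻⁹ F.
C₂ = κ₂ε₀A₂/d = 1.80 × 8.85×10⁻¹² × 1.45×10⁻² / 3.38×10⁻⁵ = 6.82×10⁻⁹ F.
C = C₁ + C₂ = 1.01×10⁻⁸ F.
U = ½CV² = ½ × 1.01×10⁻⁸ × (3540)² = 6.31×10⁻² J.

U ≈ 63.1 mJ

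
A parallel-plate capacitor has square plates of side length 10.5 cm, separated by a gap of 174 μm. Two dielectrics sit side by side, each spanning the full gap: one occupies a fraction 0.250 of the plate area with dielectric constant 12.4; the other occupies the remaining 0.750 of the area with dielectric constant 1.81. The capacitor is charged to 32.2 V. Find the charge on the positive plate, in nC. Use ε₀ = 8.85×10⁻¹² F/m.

Q ≈ 80.5 nC

A = (10.5 cm)² = 1.10×10⁻² m².
Side-by-side slabs ⇒ two capacitors in parallel, each spanning the full gap.
C₁ = κ₁ε₀A₁/d = 12.4 × 8.85×10⁻¹² × 2.76×10⁻³ / 1.74×10⁻⁴ = 1.74×10⁻⁹ F.
C₂ = κ₂ε₀A₂/d = 1.81 × 8.85×10⁻¹² × 8.27×10⁻³ / 1.74×10⁻⁴ = 7.61×10⁻¹⁰ F.
C = C₁ + C₂ = 2.50×10⁻⁹ F.
Q = CV = 2.50×10⁻⁹ × 32.2 = 8.05×10⁻⁸ C.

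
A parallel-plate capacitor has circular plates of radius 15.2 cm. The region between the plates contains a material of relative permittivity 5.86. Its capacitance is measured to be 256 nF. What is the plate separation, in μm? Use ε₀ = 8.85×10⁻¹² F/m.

d ≈ 14.7 μm

A = π(15.2 cm)² = 7.26×10⁻² m².
d = κε₀A/C = 5.86 × 8.85×10⁻¹² × 7.26×10⁻² / 2.56×10⁻⁷ = 1.47×10⁻⁵ m.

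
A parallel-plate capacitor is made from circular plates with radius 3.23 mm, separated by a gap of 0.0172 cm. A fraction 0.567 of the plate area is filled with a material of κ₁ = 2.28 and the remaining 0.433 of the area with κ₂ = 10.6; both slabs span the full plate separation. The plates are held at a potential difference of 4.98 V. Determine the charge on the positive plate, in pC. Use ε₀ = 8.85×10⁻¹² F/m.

49.4 pC

A = π(3.23 mm)² = 3.28×10⁻⁵ m².
Side-by-side slabs ⇒ two capacitors in parallel, each spanning the full gap.
C₁ = κ₁ε₀A₁/d = 2.28 × 8.85×10⁻¹² × 1.86×10⁻⁵ / 1.72×10⁻⁴ = 2.18×10⁻¹² F.
C₂ = κ₂ε₀A₂/d = 10.6 × 8.85×10⁻¹² × 1.42×10⁻⁵ / 1.72×10⁻⁴ = 7.74×10⁻¹² F.
C = C₁ + C₂ = 9.92×10⁻¹² F.
Q = CV = 9.92×10⁻¹² × 4.98 = 4.94×10⁻¹¹ C.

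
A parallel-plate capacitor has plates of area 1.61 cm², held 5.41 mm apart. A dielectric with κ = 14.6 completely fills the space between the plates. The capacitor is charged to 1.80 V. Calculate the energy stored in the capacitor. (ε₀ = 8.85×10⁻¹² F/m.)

A = 1.61 cm² = 1.61×10⁻⁴ m².
C = κε₀A/d = 14.6 × 8.85×10⁻¹² × 1.61×10⁻⁴ / 5.41×10⁻³ = 3.85×10⁻¹² F.
U = ½CV² = ½ × 3.85×10⁻¹² × (1.80)² = 6.23×10⁻¹² J.

U ≈ 6.23 pJ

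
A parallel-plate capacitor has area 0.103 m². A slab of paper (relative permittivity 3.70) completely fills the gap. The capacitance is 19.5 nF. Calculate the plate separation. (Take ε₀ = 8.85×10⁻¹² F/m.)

d ≈ 173 μm

d = κε₀A/C = 3.70 × 8.85×10⁻¹² × 0.103 / 1.95×10⁻⁸ = 1.73×10⁻⁴ m.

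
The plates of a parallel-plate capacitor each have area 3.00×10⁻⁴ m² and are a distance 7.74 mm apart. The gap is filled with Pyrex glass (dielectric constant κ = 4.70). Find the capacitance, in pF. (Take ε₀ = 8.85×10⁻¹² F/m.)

C = κε₀A/d = 4.70 × 8.85×10⁻¹² × 3.00×10⁻⁴ / 7.74×10⁻³ = 1.61×10⁻¹² F.

C ≈ 1.61 pF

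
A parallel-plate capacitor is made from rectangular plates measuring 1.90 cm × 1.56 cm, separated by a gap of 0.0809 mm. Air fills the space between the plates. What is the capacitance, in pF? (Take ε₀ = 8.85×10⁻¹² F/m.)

A = 1.90 × 1.56 cm² = 2.96×10⁻⁴ m².
C = ε₀A/d = 8.85×10⁻¹² × 2.96×10⁻⁴ / 8.09×10⁻⁵ = 3.24×10⁻¹¹ F.

C ≈ 32.4 pF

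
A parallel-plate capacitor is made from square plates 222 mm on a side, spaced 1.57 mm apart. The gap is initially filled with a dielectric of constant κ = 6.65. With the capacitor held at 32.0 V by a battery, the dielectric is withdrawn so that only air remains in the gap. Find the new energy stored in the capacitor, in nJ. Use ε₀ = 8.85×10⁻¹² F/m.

U ≈ 142 nJ

A = (222 mm)² = 4.93×10⁻² m².
Initially C₁ = κε₀A/d = 6.65 × 8.85×10⁻¹² × 4.93×10⁻² / 1.57×10⁻³ = 1.85×10⁻⁹ F.
U₁ = 9.46×10⁻⁷ J.
Battery connected ⇒ V is held fixed. C₂ = 0.150 C₁ and U = ½CV², so U₂/U₁ = C₂/C₁ = 0.150.
U₂ = 0.150 × 9.46×10⁻⁷ = 1.42×10⁻⁷ J.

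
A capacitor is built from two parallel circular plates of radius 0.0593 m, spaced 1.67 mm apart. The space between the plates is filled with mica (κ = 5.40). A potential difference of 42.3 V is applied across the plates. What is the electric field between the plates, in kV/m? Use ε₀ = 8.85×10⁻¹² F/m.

25.3 kV/m

E = V/d = 42.3 / 1.67×10⁻³ = 2.53×10⁴ V/m.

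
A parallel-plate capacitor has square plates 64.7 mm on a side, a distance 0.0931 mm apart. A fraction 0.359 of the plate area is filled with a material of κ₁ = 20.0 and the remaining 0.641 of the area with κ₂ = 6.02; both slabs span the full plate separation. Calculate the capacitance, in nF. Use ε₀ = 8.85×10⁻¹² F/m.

C ≈ 4.39 nF

A = (64.7 mm)² = 4.19×10⁻³ m².
Side-by-side slabs ⇒ two capacitors in parallel, each spanning the full gap.
C₁ = κ₁ε₀A₁/d = 20.0 × 8.85×10⁻¹² × 1.50×10⁻³ / 9.31×10⁻⁵ = 2.86×10⁻⁹ F.
C₂ = κ₂ε₀A₂/d = 6.02 × 8.85×10⁻¹² × 2.68×10⁻³ / 9.31×10⁻⁵ = 1.54×10⁻⁹ F.
C = C₁ + C₂ = 4.39×10⁻⁹ F.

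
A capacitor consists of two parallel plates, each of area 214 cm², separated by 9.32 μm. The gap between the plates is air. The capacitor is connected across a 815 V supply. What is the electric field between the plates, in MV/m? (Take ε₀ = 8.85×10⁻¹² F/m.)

E ≈ 87.4 MV/m

E = V/d = 815 / 9.32×10⁻⁶ = 8.74×10⁷ V/m.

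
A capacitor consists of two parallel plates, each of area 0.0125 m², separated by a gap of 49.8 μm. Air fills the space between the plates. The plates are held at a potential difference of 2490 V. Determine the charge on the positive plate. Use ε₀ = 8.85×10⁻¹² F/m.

C = ε₀A/d = 8.85×10⁻¹² × 1.25×10⁻² / 4.98×10⁻⁵ = 2.22×10⁻⁹ F.
Q = CV = 2.22×10⁻⁹ × 2490 = 5.53×10⁻⁶ C.

5.53 μC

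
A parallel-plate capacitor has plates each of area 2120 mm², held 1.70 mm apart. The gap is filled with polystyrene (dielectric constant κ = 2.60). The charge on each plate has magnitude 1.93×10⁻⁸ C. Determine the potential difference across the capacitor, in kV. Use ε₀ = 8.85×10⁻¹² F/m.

A = 2120 mm² = 2.12×10⁻³ m².
C = κε₀A/d = 2.60 × 8.85×10⁻¹² × 2.12×10⁻³ / 1.70×10⁻³ = 2.87×10⁻¹¹ F.
V = Q/C = 1.93×10⁻⁸ / 2.87×10⁻¹¹ = 6.73×10² V.

0.673 kV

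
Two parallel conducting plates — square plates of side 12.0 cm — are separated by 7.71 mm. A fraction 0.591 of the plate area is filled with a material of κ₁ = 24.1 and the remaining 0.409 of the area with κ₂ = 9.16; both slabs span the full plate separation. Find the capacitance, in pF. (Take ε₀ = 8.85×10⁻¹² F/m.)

C ≈ 297 pF

A = (12.0 cm)² = 1.44×10⁻² m².
Side-by-side slabs ⇒ two capacitors in parallel, each spanning the full gap.
C₁ = κ₁ε₀A₁/d = 24.1 × 8.85×10⁻¹² × 8.51×10⁻³ / 7.71×10⁻³ = 2.35×10⁻¹⁰ F.
C₂ = κ₂ε₀A₂/d = 9.16 × 8.85×10⁻¹² × 5.89×10⁻³ / 7.71×10⁻³ = 6.19×10⁻¹¹ F.
C = C₁ + C₂ = 2.97×10⁻¹⁰ F.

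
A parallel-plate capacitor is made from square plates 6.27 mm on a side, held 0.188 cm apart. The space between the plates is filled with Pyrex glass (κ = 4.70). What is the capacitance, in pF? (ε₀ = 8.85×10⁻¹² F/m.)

A = (6.27 mm)² = 3.93×10⁻⁵ m².
C = κε₀A/d = 4.70 × 8.85×10⁻¹² × 3.93×10⁻⁵ / 1.88×10⁻³ = 8.70×10⁻¹³ F.

0.870 pF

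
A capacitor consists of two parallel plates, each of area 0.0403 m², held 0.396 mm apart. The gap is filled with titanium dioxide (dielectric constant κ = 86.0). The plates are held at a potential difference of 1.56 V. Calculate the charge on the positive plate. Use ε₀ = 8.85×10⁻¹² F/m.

C = κε₀A/d = 86.0 × 8.85×10⁻¹² × 4.03×10⁻² / 3.96×10⁻⁴ = 7.75×10⁻⁸ F.
Q = CV = 7.75×10⁻⁸ × 1.56 = 1.21×10⁻⁷ C.

121 nC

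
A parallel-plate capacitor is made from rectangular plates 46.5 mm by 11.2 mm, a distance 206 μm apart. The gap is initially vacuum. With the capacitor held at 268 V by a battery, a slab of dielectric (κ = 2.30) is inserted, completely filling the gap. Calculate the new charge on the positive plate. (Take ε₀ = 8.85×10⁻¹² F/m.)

A = 46.5 × 11.2 mm² = 5.21×10⁻⁴ m².
Initially C₁ = ε₀A/d = 8.85×10⁻¹² × 5.21×10⁻⁴ / 2.06×10⁻⁴ = 2.24×10⁻¹¹ F.
Q₁ = 6.00×10⁻⁹ C.
Battery connected ⇒ V is held fixed. C₂ = 2.30 C₁ and Q = CV, so Q₂/Q₁ = C₂/C₁ = 2.30.
Q₂ = 2.30 × 6.00×10⁻⁹ = 1.38×10⁻⁸ C.

13.8 nC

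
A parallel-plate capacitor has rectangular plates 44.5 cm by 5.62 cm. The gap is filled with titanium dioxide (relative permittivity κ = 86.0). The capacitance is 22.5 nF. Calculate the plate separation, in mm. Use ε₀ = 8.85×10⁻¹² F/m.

A = 44.5 × 5.62 cm² = 2.50×10⁻² m².
d = κε₀A/C = 86.0 × 8.85×10⁻¹² × 2.50×10⁻² / 2.25×10⁻⁸ = 8.46×10⁻⁴ m.

0.846 mm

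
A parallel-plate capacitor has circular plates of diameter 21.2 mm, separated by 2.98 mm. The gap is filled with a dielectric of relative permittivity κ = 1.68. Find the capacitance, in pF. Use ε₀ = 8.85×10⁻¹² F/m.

A = π(21.2/2 mm)² = 3.53×10⁻⁴ m².
C = κε₀A/d = 1.68 × 8.85×10⁻¹² × 3.53×10⁻⁴ / 2.98×10⁻³ = 1.76×10⁻¹² F.

C ≈ 1.76 pF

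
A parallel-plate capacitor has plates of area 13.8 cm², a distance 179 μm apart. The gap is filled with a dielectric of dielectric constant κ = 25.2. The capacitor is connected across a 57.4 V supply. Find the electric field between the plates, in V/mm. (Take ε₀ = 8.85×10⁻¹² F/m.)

321 V/mm

E = V/d = 57.4 / 1.79×10⁻⁴ = 3.21×10⁵ V/m.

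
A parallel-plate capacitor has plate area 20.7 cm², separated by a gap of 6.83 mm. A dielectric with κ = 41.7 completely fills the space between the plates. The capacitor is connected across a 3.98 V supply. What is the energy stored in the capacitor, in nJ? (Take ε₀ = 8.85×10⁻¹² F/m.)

0.886 nJ

A = 20.7 cm² = 2.07×10⁻³ m².
C = κε₀A/d = 41.7 × 8.85×10⁻¹² × 2.07×10⁻³ / 6.83×10⁻³ = 1.12×10⁻¹⁰ F.
U = ½CV² = ½ × 1.12×10⁻¹⁰ × (3.98)² = 8.86×10⁻¹⁰ J.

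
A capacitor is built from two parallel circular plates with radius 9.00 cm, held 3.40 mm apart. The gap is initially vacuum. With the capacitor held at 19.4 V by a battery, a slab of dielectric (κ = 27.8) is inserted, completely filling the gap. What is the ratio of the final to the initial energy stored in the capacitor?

U₂/U₁ ≈ 27.8

Battery connected ⇒ V is held fixed.
C₂ = 27.8 C₁ and U = ½CV², so U₂/U₁ = C₂/C₁ = 27.8.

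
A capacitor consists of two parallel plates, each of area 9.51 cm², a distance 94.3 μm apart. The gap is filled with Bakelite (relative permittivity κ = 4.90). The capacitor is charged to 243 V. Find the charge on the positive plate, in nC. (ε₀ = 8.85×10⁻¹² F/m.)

Q ≈ 106 nC

A = 9.51 cm² = 9.51×10⁻⁴ m².
C = κε₀A/d = 4.90 × 8.85×10⁻¹² × 9.51×10⁻⁴ / 9.43×10⁻⁵ = 4.37×10⁻¹⁰ F.
Q = CV = 4.37×10⁻¹⁰ × 243 = 1.06×10⁻⁷ C.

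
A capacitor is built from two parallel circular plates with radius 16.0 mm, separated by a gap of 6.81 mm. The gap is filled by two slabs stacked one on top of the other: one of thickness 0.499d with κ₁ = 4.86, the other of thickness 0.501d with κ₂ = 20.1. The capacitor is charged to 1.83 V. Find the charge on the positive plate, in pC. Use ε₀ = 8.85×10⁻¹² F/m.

15.0 pC

A = π(16.0 mm)² = 8.04×10⁻⁴ m².
Stacked slabs ⇒ two capacitors in series, each with the full plate area.
C₁ = κ₁ε₀A/d₁ = 4.86 × 8.85×10⁻¹² × 8.04×10⁻⁴ / 3.40×10⁻³ = 1.02×10⁻¹¹ F.
C₂ = κ₂ε₀A/d₂ = 20.1 × 8.85×10⁻¹² × 8.04×10⁻⁴ / 3.41×10⁻³ = 4.19×10⁻¹¹ F.
C = (1/C₁ + 1/C₂)⁻¹ = 8.19×10⁻¹² F.
Q = CV = 8.19×10⁻¹² × 1.83 = 1.50×10⁻¹¹ C.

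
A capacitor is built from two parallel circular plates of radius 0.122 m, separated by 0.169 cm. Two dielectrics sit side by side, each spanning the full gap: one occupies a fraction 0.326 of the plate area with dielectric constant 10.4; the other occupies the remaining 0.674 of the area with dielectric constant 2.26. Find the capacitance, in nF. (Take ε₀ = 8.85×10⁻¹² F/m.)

C ≈ 1.20 nF

A = π(0.122 m)² = 4.68×10⁻² m².
Side-by-side slabs ⇒ two capacitors in parallel, each spanning the full gap.
C₁ = κ₁ε₀A₁/d = 10.4 × 8.85×10⁻¹² × 1.52×10⁻² / 1.69×10⁻³ = 8.30×10⁻¹⁰ F.
C₂ = κ₂ε₀A₂/d = 2.26 × 8.85×10⁻¹² × 3.15×10⁻² / 1.69×10⁻³ = 3.73×10⁻¹⁰ F.
C = C₁ + C₂ = 1.20×10⁻⁹ F.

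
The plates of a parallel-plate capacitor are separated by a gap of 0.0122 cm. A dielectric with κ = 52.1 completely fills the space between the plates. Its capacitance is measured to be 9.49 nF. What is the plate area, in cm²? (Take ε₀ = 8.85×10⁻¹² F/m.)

A ≈ 25.1 cm²

A = Cd/(κε₀) = 9.49×10⁻⁹ × 1.22×10⁻⁴ / (52.1 × 8.85×10⁻¹²) = 2.51×10⁻³ m².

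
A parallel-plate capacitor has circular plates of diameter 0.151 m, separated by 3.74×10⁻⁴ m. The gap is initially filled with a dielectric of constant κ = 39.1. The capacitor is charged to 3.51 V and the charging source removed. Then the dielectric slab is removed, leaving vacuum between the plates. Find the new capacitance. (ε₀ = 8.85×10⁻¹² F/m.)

A = π(0.151/2 m)² = 1.79×10⁻² m².
Initially C₁ = κε₀A/d = 39.1 × 8.85×10⁻¹² × 1.79×10⁻² / 3.74×10⁻⁴ = 1.66×10⁻⁸ F.
C = κε₀A/d scales with κ, so C₂/C₁ = 1/κ = 1/39.1 = 0.0256.
C₂ = 0.0256 × 1.66×10⁻⁸ = 4.24×10⁻¹⁰ F.

424 pF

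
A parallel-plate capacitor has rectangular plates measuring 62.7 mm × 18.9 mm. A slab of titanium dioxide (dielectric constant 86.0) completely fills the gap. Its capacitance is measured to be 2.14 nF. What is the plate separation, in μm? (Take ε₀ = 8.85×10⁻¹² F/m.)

A = 62.7 × 18.9 mm² = 1.19×10⁻³ m².
d = κε₀A/C = 86.0 × 8.85×10⁻¹² × 1.19×10⁻³ / 2.14×10⁻⁹ = 4.21×10⁻⁴ m.

d ≈ 421 μm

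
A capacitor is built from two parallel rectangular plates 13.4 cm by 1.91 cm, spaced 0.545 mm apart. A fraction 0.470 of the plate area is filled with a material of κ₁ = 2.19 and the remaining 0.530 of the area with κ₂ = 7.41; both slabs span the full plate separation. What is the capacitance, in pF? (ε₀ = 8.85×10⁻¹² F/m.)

A = 13.4 × 1.91 cm² = 2.56×10⁻³ m².
Side-by-side slabs ⇒ two capacitors in parallel, each spanning the full gap.
C₁ = κ₁ε₀A₁/d = 2.19 × 8.85×10⁻¹² × 1.20×10⁻³ / 5.45×10⁻⁴ = 4.28×10⁻¹¹ F.
C₂ = κ₂ε₀A₂/d = 7.41 × 8.85×10⁻¹² × 1.36×10⁻³ / 5.45×10⁻⁴ = 1.63×10⁻¹⁰ F.
C = C₁ + C₂ = 2.06×10⁻¹⁰ F.

206 pF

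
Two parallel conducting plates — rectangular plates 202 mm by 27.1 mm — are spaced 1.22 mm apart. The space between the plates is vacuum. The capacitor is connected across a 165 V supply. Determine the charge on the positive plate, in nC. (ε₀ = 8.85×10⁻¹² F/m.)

Q ≈ 6.55 nC

A = 202 × 27.1 mm² = 5.47×10⁻³ m².
C = ε₀A/d = 8.85×10⁻¹² × 5.47×10⁻³ / 1.22×10⁻³ = 3.97×10⁻¹¹ F.
Q = CV = 3.97×10⁻¹¹ × 165 = 6.55×10⁻⁹ C.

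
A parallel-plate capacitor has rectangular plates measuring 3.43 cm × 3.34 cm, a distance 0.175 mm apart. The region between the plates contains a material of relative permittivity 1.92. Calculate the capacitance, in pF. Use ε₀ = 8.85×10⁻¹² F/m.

A = 3.43 × 3.34 cm² = 1.15×10⁻³ m².
C = κε₀A/d = 1.92 × 8.85×10⁻¹² × 1.15×10⁻³ / 1.75×10⁻⁴ = 1.11×10⁻¹⁰ F.

111 pF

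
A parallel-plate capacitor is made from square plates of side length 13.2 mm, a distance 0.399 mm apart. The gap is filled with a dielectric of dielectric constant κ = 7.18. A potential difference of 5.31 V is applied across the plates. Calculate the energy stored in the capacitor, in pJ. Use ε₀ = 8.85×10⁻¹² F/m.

391 pJ

A = (13.2 mm)² = 1.74×10⁻⁴ m².
C = κε₀A/d = 7.18 × 8.85×10⁻¹² × 1.74×10⁻⁴ / 3.99×10⁻⁴ = 2.77×10⁻¹¹ F.
U = ½CV² = ½ × 2.77×10⁻¹¹ × (5.31)² = 3.91×10⁻¹⁰ J.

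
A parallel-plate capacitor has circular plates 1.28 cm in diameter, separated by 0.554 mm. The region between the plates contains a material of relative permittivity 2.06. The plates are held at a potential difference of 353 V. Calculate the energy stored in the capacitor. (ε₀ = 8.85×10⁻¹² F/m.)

U ≈ 264 nJ

A = π(1.28/2 cm)² = 1.29×10⁻⁴ m².
C = κε₀A/d = 2.06 × 8.85×10⁻¹² × 1.29×10⁻⁴ / 5.54×10⁻⁴ = 4.23×10⁻¹² F.
U = ½CV² = ½ × 4.23×10⁻¹² × (353)² = 2.64×10⁻⁷ J.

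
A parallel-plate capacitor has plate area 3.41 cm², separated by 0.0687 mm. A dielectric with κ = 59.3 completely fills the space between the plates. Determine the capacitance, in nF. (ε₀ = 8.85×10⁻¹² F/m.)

C ≈ 2.60 nF

A = 3.41 cm² = 3.41×10⁻⁴ m².
C = κε₀A/d = 59.3 × 8.85×10⁻¹² × 3.41×10⁻⁴ / 6.87×10⁻⁵ = 2.60×10⁻⁹ F.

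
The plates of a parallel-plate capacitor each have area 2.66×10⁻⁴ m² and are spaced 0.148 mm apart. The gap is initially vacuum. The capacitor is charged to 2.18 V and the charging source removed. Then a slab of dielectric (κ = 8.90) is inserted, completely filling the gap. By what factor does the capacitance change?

C = κε₀A/d scales with κ, so C₂/C₁ = κ = 8.90.

C₂/C₁ ≈ 8.90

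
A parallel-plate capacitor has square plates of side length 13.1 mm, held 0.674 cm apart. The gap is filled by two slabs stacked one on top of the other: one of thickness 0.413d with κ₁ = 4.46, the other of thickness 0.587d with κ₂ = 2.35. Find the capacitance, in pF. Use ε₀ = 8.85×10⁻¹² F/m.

A = (13.1 mm)² = 1.72×10⁻⁴ m².
Stacked slabs ⇒ two capacitors in series, each with the full plate area.
C₁ = κ₁ε₀A/d₁ = 4.46 × 8.85×10⁻¹² × 1.72×10⁻⁴ / 2.78×10⁻³ = 2.43×10⁻¹² F.
C₂ = κ₂ε₀A/d₂ = 2.35 × 8.85×10⁻¹² × 1.72×10⁻⁴ / 3.96×10⁻³ = 9.02×10⁻¹³ F.
C = (1/C₁ + 1/C₂)⁻¹ = 6.58×10⁻¹³ F.

C ≈ 0.658 pF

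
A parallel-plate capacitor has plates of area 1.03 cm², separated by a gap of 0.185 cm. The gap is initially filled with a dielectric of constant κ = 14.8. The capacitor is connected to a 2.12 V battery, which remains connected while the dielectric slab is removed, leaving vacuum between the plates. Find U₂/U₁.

U₂/U₁ ≈ 0.0676

Battery connected ⇒ V is held fixed.
C₂ = 0.0676 C₁ and U = ½CV², so U₂/U₁ = C₂/C₁ = 0.0676.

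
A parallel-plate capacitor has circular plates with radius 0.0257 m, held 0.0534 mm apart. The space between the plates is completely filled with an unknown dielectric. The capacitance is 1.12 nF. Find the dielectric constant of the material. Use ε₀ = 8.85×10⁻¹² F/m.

κ ≈ 3.26

A = π(0.0257 m)² = 2.07×10⁻³ m².
κ = Cd/(ε₀A) = 1.12×10⁻⁹ × 5.34×10⁻⁵ / (8.85×10⁻¹² × 2.07×10⁻³) = 3.26.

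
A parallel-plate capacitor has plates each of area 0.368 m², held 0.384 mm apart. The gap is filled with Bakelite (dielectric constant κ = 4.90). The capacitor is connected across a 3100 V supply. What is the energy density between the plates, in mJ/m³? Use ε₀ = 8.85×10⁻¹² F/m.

1.41×10⁶ mJ/m³

E = V/d = 3100 / 3.84×10⁻⁴ = 8.07×10⁶ V/m.
u = ½κε₀E² = ½ × 4.90 × 8.85×10⁻¹² × (8.07×10⁶)² = 1.41×10³ J/m³.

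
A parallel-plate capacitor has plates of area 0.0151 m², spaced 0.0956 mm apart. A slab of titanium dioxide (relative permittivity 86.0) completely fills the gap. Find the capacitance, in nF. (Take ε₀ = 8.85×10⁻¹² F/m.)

120 nF

C = κε₀A/d = 86.0 × 8.85×10⁻¹² × 1.51×10⁻² / 9.56×10⁻⁵ = 1.20×10⁻⁷ F.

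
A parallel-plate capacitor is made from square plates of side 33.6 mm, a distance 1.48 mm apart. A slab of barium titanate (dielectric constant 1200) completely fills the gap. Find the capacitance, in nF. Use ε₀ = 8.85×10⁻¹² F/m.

C ≈ 8.10 nF

A = (33.6 mm)² = 1.13×10⁻³ m².
C = κε₀A/d = 1200 × 8.85×10⁻¹² × 1.13×10⁻³ / 1.48×10⁻³ = 8.10×10⁻⁹ F.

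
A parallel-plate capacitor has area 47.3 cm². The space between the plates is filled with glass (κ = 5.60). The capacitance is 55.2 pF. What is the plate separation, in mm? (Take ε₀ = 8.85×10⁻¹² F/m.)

A = 47.3 cm² = 4.73×10⁻³ m².
d = κε₀A/C = 5.60 × 8.85×10⁻¹² × 4.73×10⁻³ / 5.52×10⁻¹¹ = 4.25×10⁻³ m.

4.25 mm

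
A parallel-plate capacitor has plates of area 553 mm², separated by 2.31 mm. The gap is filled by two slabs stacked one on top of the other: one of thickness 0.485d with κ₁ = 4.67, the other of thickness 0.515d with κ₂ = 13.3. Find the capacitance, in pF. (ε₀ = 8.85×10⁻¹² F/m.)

A = 553 mm² = 5.53×10⁻⁴ m².
Stacked slabs ⇒ two capacitors in series, each with the full plate area.
C₁ = κ₁ε₀A/d₁ = 4.67 × 8.85×10⁻¹² × 5.53×10⁻⁴ / 1.12×10⁻³ = 2.04×10⁻¹¹ F.
C₂ = κ₂ε₀A/d₂ = 13.3 × 8.85×10⁻¹² × 5.53×10⁻⁴ / 1.19×10⁻³ = 5.47×10⁻¹¹ F.
C = (1/C₁ + 1/C₂)⁻¹ = 1.49×10⁻¹¹ F.

14.9 pF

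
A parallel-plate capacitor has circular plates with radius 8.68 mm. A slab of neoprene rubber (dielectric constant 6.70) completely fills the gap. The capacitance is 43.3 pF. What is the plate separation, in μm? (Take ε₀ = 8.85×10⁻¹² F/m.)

A = π(8.68 mm)² = 2.37×10⁻⁴ m².
d = κε₀A/C = 6.70 × 8.85×10⁻¹² × 2.37×10⁻⁴ / 4.33×10⁻¹¹ = 3.24×10⁻⁴ m.

324 μm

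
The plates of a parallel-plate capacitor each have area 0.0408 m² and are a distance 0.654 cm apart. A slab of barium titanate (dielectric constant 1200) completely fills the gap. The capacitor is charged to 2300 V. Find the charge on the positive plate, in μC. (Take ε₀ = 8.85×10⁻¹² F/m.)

152 μC

C = κε₀A/d = 1200 × 8.85×10⁻¹² × 4.08×10⁻² / 6.54×10⁻³ = 6.63×10⁻⁸ F.
Q = CV = 6.63×10⁻⁸ × 2300 = 1.52×10⁻⁴ C.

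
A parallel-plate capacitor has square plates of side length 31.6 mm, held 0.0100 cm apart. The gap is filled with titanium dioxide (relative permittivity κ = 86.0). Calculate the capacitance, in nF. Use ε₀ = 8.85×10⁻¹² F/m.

A = (31.6 mm)² = 9.99×10⁻⁴ m².
C = κε₀A/d = 86.0 × 8.85×10⁻¹² × 9.99×10⁻⁴ / 1.00×10⁻⁴ = 7.60×10⁻⁹ F.

7.60 nF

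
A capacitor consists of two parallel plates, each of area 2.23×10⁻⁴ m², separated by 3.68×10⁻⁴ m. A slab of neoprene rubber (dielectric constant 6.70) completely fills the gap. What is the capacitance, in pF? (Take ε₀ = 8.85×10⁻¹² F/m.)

C = κε₀A/d = 6.70 × 8.85×10⁻¹² × 2.23×10⁻⁴ / 3.68×10⁻⁴ = 3.59×10⁻¹¹ F.

C ≈ 35.9 pF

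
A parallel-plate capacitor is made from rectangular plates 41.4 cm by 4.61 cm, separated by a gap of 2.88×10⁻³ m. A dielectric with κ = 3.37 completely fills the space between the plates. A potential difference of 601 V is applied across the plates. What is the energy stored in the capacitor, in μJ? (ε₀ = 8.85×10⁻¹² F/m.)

A = 41.4 × 4.61 cm² = 1.91×10⁻² m².
C = κε₀A/d = 3.37 × 8.85×10⁻¹² × 1.91×10⁻² / 2.88×10⁻³ = 1.98×10⁻¹⁰ F.
U = ½CV² = ½ × 1.98×10⁻¹⁰ × (601)² = 3.57×10⁻⁵ J.

U ≈ 35.7 μJ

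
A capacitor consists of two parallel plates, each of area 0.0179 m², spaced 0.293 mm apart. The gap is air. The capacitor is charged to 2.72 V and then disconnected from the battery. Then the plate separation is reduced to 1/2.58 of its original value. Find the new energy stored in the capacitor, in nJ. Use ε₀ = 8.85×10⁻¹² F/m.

U ≈ 0.775 nJ

Initially C₁ = ε₀A/d = 8.85×10⁻¹² × 1.79×10⁻² / 2.93×10⁻⁴ = 5.41×10⁻¹⁰ F.
U₁ = 2.00×10⁻⁹ J.
Isolated ⇒ Q is held fixed. C₂ = 2.58 C₁ and U = Q²/(2C), so U₂/U₁ = C₁/C₂ = 0.388.
U₂ = 0.388 × 2.00×10⁻⁹ = 7.75×10⁻¹⁰ J.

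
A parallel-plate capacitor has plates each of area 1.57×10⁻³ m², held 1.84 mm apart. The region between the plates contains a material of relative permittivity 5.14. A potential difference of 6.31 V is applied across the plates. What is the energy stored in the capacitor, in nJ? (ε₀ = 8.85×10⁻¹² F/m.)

C = κε₀A/d = 5.14 × 8.85×10⁻¹² × 1.57×10⁻³ / 1.84×10⁻³ = 3.88×10⁻¹¹ F.
U = ½CV² = ½ × 3.88×10⁻¹¹ × (6.31)² = 7.73×10⁻¹⁰ J.

0.773 nJ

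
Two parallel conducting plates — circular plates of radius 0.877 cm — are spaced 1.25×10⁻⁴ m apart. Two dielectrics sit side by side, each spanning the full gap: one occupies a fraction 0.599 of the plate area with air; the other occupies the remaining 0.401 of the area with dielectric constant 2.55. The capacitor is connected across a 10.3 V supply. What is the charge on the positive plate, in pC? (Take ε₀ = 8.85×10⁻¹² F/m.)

Q ≈ 286 pC

A = π(0.877 cm)² = 2.42×10⁻⁴ m².
Side-by-side slabs ⇒ two capacitors in parallel, each spanning the full gap.
C₁ = κ₁ε₀A₁/d = 1.00 × 8.85×10⁻¹² × 1.45×10⁻⁴ / 1.25×10⁻⁴ = 1.02×10⁻¹¹ F.
C₂ = κ₂ε₀A₂/d = 2.55 × 8.85×10⁻¹² × 9.69×10⁻⁵ / 1.25×10⁻⁴ = 1.75×10⁻¹¹ F.
C = C₁ + C₂ = 2.77×10⁻¹¹ F.
Q = CV = 2.77×10⁻¹¹ × 10.3 = 2.86×10⁻¹⁰ C.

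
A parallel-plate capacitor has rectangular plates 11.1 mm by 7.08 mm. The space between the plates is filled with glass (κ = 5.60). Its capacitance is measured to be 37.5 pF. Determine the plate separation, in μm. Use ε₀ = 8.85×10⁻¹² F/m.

104 μm

A = 11.1 × 7.08 mm² = 7.86×10⁻⁵ m².
d = κε₀A/C = 5.60 × 8.85×10⁻¹² × 7.86×10⁻⁵ / 3.75×10⁻¹¹ = 1.04×10⁻⁴ m.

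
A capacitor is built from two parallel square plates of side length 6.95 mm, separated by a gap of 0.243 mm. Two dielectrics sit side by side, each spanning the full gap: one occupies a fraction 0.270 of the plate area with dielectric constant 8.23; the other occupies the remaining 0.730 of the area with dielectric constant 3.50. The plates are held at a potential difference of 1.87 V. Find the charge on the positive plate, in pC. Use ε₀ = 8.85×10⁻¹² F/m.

Q ≈ 15.7 pC

A = (6.95 mm)² = 4.83×10⁻⁵ m².
Side-by-side slabs ⇒ two capacitors in parallel, each spanning the full gap.
C₁ = κ₁ε₀A₁/d = 8.23 × 8.85×10⁻¹² × 1.30×10⁻⁵ / 2.43×10⁻⁴ = 3.91×10⁻¹² F.
C₂ = κ₂ε₀A₂/d = 3.50 × 8.85×10⁻¹² × 3.53×10⁻⁵ / 2.43×10⁻⁴ = 4.49×10⁻¹² F.
C = C₁ + C₂ = 8.40×10⁻¹² F.
Q = CV = 8.40×10⁻¹² × 1.87 = 1.57×10⁻¹¹ C.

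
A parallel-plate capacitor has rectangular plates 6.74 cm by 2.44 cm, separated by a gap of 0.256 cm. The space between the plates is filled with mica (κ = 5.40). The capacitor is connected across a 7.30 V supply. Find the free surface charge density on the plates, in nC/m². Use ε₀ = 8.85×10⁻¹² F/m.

A = 6.74 × 2.44 cm² = 1.64×10⁻³ m².
C = κε₀A/d = 5.40 × 8.85×10⁻¹² × 1.64×10⁻³ / 2.56×10⁻³ = 3.07×10⁻¹¹ F.
σ = Q/A = CV/A = 3.07×10⁻¹¹ × 7.30 / 1.64×10⁻³ = 1.36×10⁻⁷ C/m².

136 nC/m²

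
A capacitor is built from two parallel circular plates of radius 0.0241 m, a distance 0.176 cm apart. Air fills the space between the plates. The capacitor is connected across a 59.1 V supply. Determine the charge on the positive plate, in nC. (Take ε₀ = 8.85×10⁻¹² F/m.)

A = π(0.0241 m)² = 1.82×10⁻³ m².
C = ε₀A/d = 8.85×10⁻¹² × 1.82×10⁻³ / 1.76×10⁻³ = 9.18×10⁻¹² F.
Q = CV = 9.18×10⁻¹² × 59.1 = 5.42×10⁻¹⁰ C.

Q ≈ 0.542 nC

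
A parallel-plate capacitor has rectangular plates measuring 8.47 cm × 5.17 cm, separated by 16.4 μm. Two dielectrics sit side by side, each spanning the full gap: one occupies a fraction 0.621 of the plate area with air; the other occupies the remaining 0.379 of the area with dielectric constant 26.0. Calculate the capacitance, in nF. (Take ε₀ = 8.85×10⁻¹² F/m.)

A = 8.47 × 5.17 cm² = 4.38×10⁻³ m².
Side-by-side slabs ⇒ two capacitors in parallel, each spanning the full gap.
C₁ = κ₁ε₀A₁/d = 1.00 × 8.85×10⁻¹² × 2.72×10⁻³ / 1.64×10⁻⁵ = 1.47×10⁻⁹ F.
C₂ = κ₂ε₀A₂/d = 26.0 × 8.85×10⁻¹² × 1.66×10⁻³ / 1.64×10⁻⁵ = 2.33×10⁻⁸ F.
C = C₁ + C₂ = 2.48×10⁻⁸ F.

C ≈ 24.8 nF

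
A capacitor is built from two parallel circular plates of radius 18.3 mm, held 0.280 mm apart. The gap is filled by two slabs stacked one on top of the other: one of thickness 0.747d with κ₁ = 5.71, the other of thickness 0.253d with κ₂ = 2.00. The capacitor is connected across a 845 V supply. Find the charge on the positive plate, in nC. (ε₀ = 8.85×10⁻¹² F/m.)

Q ≈ 109 nC

A = π(18.3 mm)² = 1.05×10⁻³ m².
Stacked slabs ⇒ two capacitors in series, each with the full plate area.
C₁ = κ₁ε₀A/d₁ = 5.71 × 8.85×10⁻¹² × 1.05×10⁻³ / 2.09×10⁻⁴ = 2.54×10⁻¹⁰ F.
C₂ = κ₂ε₀A/d₂ = 2.00 × 8.85×10⁻¹² × 1.05×10⁻³ / 7.08×10⁻⁵ = 2.63×10⁻¹⁰ F.
C = (1/C₁ + 1/C₂)⁻¹ = 1.29×10⁻¹⁰ F.
Q = CV = 1.29×10⁻¹⁰ × 845 = 1.09×10⁻⁷ C.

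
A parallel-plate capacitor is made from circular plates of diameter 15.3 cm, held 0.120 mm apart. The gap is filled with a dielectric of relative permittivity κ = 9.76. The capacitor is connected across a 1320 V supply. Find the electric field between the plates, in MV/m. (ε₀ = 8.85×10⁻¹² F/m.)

E ≈ 11.0 MV/m

E = V/d = 1320 / 1.20×10⁻⁴ = 1.10×10⁷ V/m.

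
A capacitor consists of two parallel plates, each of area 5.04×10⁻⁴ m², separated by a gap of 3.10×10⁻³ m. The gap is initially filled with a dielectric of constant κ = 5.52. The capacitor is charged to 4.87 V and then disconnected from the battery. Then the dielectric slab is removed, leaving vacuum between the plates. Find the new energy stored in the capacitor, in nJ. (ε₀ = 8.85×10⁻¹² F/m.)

Initially C₁ = κε₀A/d = 5.52 × 8.85×10⁻¹² × 5.04×10⁻⁴ / 3.10×10⁻³ = 7.94×10⁻¹² F.
U₁ = 9.42×10⁻¹¹ J.
Isolated ⇒ Q is held fixed. C₂ = 0.181 C₁ and U = Q²/(2C), so U₂/U₁ = C₁/C₂ = 5.52.
U₂ = 5.52 × 9.42×10⁻¹¹ = 5.20×10⁻¹⁰ J.

0.520 nJ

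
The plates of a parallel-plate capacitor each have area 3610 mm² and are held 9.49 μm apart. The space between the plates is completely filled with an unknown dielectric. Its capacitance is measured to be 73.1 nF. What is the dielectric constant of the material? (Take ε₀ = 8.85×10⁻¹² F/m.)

κ ≈ 21.7

A = 3610 mm² = 3.61×10⁻³ m².
κ = Cd/(ε₀A) = 7.31×10⁻⁸ × 9.49×10⁻⁶ / (8.85×10⁻¹² × 3.61×10⁻³) = 21.7.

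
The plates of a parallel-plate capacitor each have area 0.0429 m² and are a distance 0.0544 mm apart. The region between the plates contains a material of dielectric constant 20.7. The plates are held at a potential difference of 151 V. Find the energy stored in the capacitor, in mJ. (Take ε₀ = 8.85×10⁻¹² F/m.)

1.65 mJ

C = κε₀A/d = 20.7 × 8.85×10⁻¹² × 4.29×10⁻² / 5.44×10⁻⁵ = 1.44×10⁻⁷ F.
U = ½CV² = ½ × 1.44×10⁻⁷ × (151)² = 1.65×10⁻³ J.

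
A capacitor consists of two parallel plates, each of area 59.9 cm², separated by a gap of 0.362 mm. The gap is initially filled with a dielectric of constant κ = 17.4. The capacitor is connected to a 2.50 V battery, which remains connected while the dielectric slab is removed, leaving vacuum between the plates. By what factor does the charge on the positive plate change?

Q₂/Q₁ ≈ 0.0575

Battery connected ⇒ V is held fixed.
C₂ = 0.0575 C₁ and Q = CV, so Q₂/Q₁ = C₂/C₁ = 0.0575.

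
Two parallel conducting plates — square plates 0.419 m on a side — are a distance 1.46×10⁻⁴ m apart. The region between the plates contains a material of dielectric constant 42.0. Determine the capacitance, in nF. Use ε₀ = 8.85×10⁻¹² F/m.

A = (0.419 m)² = 0.176 m².
C = κε₀A/d = 42.0 × 8.85×10⁻¹² × 0.176 / 1.46×10⁻⁴ = 4.47×10⁻⁷ F.

447 nF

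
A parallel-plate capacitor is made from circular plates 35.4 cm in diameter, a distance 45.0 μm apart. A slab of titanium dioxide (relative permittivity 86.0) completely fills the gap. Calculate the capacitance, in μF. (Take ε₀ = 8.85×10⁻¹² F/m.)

C ≈ 1.66 μF

A = π(35.4/2 cm)² = 9.84×10⁻² m².
C = κε₀A/d = 86.0 × 8.85×10⁻¹² × 9.84×10⁻² / 4.50×10⁻⁵ = 1.66×10⁻⁶ F.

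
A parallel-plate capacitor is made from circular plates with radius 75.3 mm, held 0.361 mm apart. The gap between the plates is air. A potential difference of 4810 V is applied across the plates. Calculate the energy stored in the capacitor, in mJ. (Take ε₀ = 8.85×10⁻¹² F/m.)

A = π(75.3 mm)² = 1.78×10⁻² m².
C = ε₀A/d = 8.85×10⁻¹² × 1.78×10⁻² / 3.61×10⁻⁴ = 4.37×10⁻¹⁰ F.
U = ½CV² = ½ × 4.37×10⁻¹⁰ × (4810)² = 5.05×10⁻³ J.

5.05 mJ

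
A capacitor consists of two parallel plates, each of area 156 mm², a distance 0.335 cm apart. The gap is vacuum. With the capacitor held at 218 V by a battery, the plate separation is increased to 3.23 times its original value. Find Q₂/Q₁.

Battery connected ⇒ V is held fixed.
C₂ = 0.310 C₁ and Q = CV, so Q₂/Q₁ = C₂/C₁ = 0.310.

0.310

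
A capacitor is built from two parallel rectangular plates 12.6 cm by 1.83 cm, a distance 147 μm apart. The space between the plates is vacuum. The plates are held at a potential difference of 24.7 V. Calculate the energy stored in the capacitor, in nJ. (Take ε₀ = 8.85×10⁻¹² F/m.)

A = 12.6 × 1.83 cm² = 2.31×10⁻³ m².
C = ε₀A/d = 8.85×10⁻¹² × 2.31×10⁻³ / 1.47×10⁻⁴ = 1.39×10⁻¹⁰ F.
U = ½CV² = ½ × 1.39×10⁻¹⁰ × (24.7)² = 4.23×10⁻⁸ J.

42.3 nJ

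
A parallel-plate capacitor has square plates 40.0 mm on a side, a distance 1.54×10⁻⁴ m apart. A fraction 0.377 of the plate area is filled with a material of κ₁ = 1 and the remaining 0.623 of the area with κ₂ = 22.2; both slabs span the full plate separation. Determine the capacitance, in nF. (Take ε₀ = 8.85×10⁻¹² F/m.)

C ≈ 1.31 nF

A = (40.0 mm)² = 1.60×10⁻³ m².
Side-by-side slabs ⇒ two capacitors in parallel, each spanning the full gap.
C₁ = κ₁ε₀A₁/d = 1.00 × 8.85×10⁻¹² × 6.03×10⁻⁴ / 1.54×10⁻⁴ = 3.47×10⁻¹¹ F.
C₂ = κ₂ε₀A₂/d = 22.2 × 8.85×10⁻¹² × 9.97×10⁻⁴ / 1.54×10⁻⁴ = 1.27×10⁻⁹ F.
C = C₁ + C₂ = 1.31×10⁻⁹ F.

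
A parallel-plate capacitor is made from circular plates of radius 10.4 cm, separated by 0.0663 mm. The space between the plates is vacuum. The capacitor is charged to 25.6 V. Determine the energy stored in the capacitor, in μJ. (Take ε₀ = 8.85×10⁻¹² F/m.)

1.49 μJ

A = π(10.4 cm)² = 3.40×10⁻² m².
C = ε₀A/d = 8.85×10⁻¹² × 3.40×10⁻² / 6.63×10⁻⁵ = 4.54×10⁻⁹ F.
U = ½CV² = ½ × 4.54×10⁻⁹ × (25.6)² = 1.49×10⁻⁶ J.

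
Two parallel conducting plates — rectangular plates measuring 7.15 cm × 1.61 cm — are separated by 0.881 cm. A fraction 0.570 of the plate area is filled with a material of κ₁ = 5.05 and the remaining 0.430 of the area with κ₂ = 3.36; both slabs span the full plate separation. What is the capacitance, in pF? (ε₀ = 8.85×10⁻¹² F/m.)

A = 7.15 × 1.61 cm² = 1.15×10⁻³ m².
Side-by-side slabs ⇒ two capacitors in parallel, each spanning the full gap.
C₁ = κ₁ε₀A₁/d = 5.05 × 8.85×10⁻¹² × 6.56×10⁻⁴ / 8.81×10⁻³ = 3.33×10⁻¹² F.
C₂ = κ₂ε₀A₂/d = 3.36 × 8.85×10⁻¹² × 4.95×10⁻⁴ / 8.81×10⁻³ = 1.67×10⁻¹² F.
C = C₁ + C₂ = 5.00×10⁻¹² F.

5.00 pF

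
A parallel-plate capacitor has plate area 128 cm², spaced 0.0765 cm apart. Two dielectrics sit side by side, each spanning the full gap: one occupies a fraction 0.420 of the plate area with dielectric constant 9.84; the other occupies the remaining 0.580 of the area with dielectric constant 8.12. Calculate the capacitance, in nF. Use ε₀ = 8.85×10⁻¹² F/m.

1.31 nF

A = 128 cm² = 1.28×10⁻² m².
Side-by-side slabs ⇒ two capacitors in parallel, each spanning the full gap.
C₁ = κ₁ε₀A₁/d = 9.84 × 8.85×10⁻¹² × 5.38×10⁻³ / 7.65×10⁻⁴ = 6.12×10⁻¹⁰ F.
C₂ = κ₂ε₀A₂/d = 8.12 × 8.85×10⁻¹² × 7.42×10⁻³ / 7.65×10⁻⁴ = 6.97×10⁻¹⁰ F.
C = C₁ + C₂ = 1.31×10⁻⁹ F.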